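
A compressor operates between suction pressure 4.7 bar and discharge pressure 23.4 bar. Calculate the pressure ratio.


PR = P_high / P_low
PR = 23.4 / 4.7
PR = 4.979

4.979


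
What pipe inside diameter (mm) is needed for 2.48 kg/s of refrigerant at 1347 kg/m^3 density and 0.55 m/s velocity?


A = m_dot / (rho * v) = 2.48 / (1347 * 0.55) = 0.003347506243 m^2
d = sqrt(4*A/pi) * 1000
d = 65.3 mm

65.3


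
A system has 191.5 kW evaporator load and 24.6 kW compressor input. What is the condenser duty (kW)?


Q_cond = Q_evap + W
Q_cond = 191.5 + 24.6
Q_cond = 216.1 kW

216.1


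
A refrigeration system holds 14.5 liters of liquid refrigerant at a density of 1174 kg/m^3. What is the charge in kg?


Charge = V * rho / 1000
Charge = 14.5 * 1174 / 1000
Charge = 17.02 kg

17.02


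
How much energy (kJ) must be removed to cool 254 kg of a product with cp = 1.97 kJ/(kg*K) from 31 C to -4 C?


dT = 31 - (-4) = 35 K
Q = m * cp * dT = 254 * 1.97 * 35
Q = 17513 kJ

17513


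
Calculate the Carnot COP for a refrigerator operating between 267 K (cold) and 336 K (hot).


dT = 336 - 267 = 69 K
COP_carnot = T_cold / dT = 267 / 69
COP_carnot = 3.87

3.87


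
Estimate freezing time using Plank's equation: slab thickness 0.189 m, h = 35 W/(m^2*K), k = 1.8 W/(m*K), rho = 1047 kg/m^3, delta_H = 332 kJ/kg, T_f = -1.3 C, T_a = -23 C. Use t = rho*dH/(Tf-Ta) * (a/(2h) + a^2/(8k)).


dT = -1.3 - (-23) = 21.7 K
term1 = a/(2h) = 0.189/(2*35) = 0.0027
term2 = a^2/(8k) = 0.189^2/(8*1.8) = 0.002480625
t = rho*dH*1000/dT * (term1 + term2)
t = 1047*332*1000/21.7 * (0.0027 + 0.002480625)
t = 82986 s

82986


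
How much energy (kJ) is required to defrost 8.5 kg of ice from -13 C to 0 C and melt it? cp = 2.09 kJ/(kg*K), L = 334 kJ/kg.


Sensible heat = cp * dT = 2.09 * 13 = 27.17 kJ/kg
Total per kg = 27.17 + 334 = 361.17 kJ/kg
Q = m * total = 8.5 * 361.17
Q = 3069.9 kJ

3069.9


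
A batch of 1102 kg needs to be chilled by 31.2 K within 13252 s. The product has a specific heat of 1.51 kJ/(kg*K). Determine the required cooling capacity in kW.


Q = m * cp * dT / t
Q = 1102 * 1.51 * 31.2 / 13252
Q = 3.918 kW

3.918


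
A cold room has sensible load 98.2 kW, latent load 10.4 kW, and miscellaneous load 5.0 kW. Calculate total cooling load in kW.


Q_total = Q_s + Q_l + Q_misc
Q_total = 98.2 + 10.4 + 5.0
Q_total = 113.6 kW

113.6


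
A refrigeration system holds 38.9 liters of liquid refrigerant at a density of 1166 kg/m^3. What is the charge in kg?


Charge = V * rho / 1000
Charge = 38.9 * 1166 / 1000
Charge = 45.36 kg

45.36


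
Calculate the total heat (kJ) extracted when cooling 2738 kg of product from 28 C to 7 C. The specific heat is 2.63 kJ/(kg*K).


dT = 28 - (7) = 21 K
Q = m * cp * dT = 2738 * 2.63 * 21
Q = 151220 kJ

151220


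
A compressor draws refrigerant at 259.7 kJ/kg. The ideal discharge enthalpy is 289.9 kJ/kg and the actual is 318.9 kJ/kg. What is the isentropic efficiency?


dh_ideal = 289.9 - 259.7 = 30.2 kJ/kg
dh_actual = 318.9 - 259.7 = 59.2 kJ/kg
eta_s = dh_ideal / dh_actual = 30.2 / 59.2
eta_s = 0.5101

0.5101


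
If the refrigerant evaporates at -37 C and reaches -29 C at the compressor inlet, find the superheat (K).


Superheat = T_suction - T_evap
Superheat = -29 - (-37)
Superheat = 8 K

8


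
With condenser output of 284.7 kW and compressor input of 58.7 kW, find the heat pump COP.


COP_hp = Q_cond / W
COP_hp = 284.7 / 58.7
COP_hp = 4.85

4.85


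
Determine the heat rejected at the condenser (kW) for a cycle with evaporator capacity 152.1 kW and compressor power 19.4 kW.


Q_cond = Q_evap + W
Q_cond = 152.1 + 19.4
Q_cond = 171.5 kW

171.5


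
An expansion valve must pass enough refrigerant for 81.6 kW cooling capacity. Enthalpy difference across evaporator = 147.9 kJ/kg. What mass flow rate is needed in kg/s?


m_dot = Q / dh
m_dot = 81.6 / 147.9
m_dot = 0.5517 kg/s

0.5517


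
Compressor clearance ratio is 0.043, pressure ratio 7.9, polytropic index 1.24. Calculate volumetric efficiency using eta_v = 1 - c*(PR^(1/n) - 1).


PR^(1/n) = 7.9^(1/1.24) = 5.29532738
eta_v = 1 - 0.043 * (5.29532738 - 1)
eta_v = 0.8153

0.8153


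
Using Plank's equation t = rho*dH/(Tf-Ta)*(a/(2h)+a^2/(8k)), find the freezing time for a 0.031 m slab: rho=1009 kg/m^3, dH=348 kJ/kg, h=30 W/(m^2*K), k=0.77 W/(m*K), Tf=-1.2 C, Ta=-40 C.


dT = -1.2 - (-40) = 38.8 K
term1 = a/(2h) = 0.031/(2*30) = 0.0005166666667
term2 = a^2/(8k) = 0.031^2/(8*0.77) = 0.0001560064935
t = rho*dH*1000/dT * (term1 + term2)
t = 1009*348*1000/38.8 * (0.0005166666667 + 0.0001560064935)
t = 6088 s

6088


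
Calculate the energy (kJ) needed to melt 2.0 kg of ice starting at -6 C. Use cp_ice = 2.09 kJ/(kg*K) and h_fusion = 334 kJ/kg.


Sensible heat = cp * dT = 2.09 * 6 = 12.54 kJ/kg
Total per kg = 12.54 + 334 = 346.54 kJ/kg
Q = m * total = 2.0 * 346.54
Q = 693.1 kJ

693.1


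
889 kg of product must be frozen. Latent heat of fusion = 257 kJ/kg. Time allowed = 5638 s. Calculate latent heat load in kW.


Q_lat = m * h_fg / t
Q_lat = 889 * 257 / 5638
Q_lat = 40.52 kW

40.52


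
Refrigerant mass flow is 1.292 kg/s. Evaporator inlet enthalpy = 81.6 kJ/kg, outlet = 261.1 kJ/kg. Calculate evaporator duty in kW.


dh = 261.1 - 81.6 = 179.5 kJ/kg
Q_evap = m_dot * dh = 1.292 * 179.5
Q_evap = 231.91 kW

231.91


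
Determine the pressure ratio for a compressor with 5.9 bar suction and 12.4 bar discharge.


PR = P_high / P_low
PR = 12.4 / 5.9
PR = 2.102

2.102


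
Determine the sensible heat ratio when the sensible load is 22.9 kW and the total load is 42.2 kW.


SHR = Q_sensible / Q_total
SHR = 22.9 / 42.2
SHR = 0.543

0.543


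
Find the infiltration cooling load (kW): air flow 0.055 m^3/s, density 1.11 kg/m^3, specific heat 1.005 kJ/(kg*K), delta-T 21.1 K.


Q = V_dot * rho * cp * dT
Q = 0.055 * 1.11 * 1.005 * 21.1
Q = 1.295 kW

1.295


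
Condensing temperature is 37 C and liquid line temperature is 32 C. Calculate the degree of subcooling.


Subcooling = T_cond - T_liquid
Subcooling = 37 - 32
Subcooling = 5 K

5


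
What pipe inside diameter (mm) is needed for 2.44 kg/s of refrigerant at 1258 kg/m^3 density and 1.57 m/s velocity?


A = m_dot / (rho * v) = 2.44 / (1258 * 1.57) = 0.001235405507 m^2
d = sqrt(4*A/pi) * 1000
d = 39.7 mm

39.7


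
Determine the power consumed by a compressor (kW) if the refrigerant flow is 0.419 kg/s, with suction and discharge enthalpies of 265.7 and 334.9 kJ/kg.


dh = 334.9 - 265.7 = 69.2 kJ/kg
W = m_dot * dh = 0.419 * 69.2 = 28.99 kW

28.99


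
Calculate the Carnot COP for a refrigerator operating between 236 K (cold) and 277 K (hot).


dT = 277 - 236 = 41 K
COP_carnot = T_cold / dT = 236 / 41
COP_carnot = 5.756

5.756


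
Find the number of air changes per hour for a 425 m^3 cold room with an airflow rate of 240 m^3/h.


ACH = flow / volume
ACH = 240 / 425
ACH = 0.565

0.565


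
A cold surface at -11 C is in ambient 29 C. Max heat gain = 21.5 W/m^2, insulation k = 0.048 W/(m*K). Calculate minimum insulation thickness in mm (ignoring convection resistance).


dT = 29 - (-11) = 40 K
thickness = k * dT / q_max * 1000
thickness = 0.048 * 40 / 21.5 * 1000
thickness = 89.3 mm

89.3


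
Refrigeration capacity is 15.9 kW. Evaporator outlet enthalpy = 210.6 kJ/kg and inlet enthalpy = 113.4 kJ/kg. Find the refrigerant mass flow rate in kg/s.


dh = 210.6 - 113.4 = 97.2 kJ/kg
m_dot = Q / dh = 15.9 / 97.2 = 0.1636 kg/s

0.1636


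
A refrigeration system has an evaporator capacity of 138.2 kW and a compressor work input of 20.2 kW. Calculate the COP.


COP = Q_evap / W
COP = 138.2 / 20.2
COP = 6.842

6.842


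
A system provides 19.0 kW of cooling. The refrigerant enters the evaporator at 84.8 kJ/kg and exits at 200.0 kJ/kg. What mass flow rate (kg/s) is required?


dh = 200.0 - 84.8 = 115.2 kJ/kg
m_dot = Q / dh = 19.0 / 115.2 = 0.1649 kg/s

0.1649


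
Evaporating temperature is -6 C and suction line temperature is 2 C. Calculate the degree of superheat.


Superheat = T_suction - T_evap
Superheat = 2 - (-6)
Superheat = 8 K

8


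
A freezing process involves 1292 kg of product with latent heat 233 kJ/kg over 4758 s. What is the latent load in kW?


Q_lat = m * h_fg / t
Q_lat = 1292 * 233 / 4758
Q_lat = 63.27 kW

63.27


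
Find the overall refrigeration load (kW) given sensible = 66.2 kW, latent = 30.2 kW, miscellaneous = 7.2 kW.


Q_total = Q_s + Q_l + Q_misc
Q_total = 66.2 + 30.2 + 7.2
Q_total = 103.6 kW

103.6


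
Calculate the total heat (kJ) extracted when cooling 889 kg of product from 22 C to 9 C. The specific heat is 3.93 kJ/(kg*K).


dT = 22 - (9) = 13 K
Q = m * cp * dT = 889 * 3.93 * 13
Q = 45419 kJ

45419


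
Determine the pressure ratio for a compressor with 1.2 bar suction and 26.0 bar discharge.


PR = P_high / P_low
PR = 26.0 / 1.2
PR = 21.667

21.667


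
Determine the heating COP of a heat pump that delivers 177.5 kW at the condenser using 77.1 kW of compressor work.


COP_hp = Q_cond / W
COP_hp = 177.5 / 77.1
COP_hp = 2.302

2.302


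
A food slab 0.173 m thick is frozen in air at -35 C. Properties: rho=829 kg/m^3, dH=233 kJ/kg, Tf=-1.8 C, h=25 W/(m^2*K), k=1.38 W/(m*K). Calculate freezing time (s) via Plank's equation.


dT = -1.8 - (-35) = 33.2 K
term1 = a/(2h) = 0.173/(2*25) = 0.00346
term2 = a^2/(8k) = 0.173^2/(8*1.38) = 0.002710960145
t = rho*dH*1000/dT * (term1 + term2)
t = 829*233*1000/33.2 * (0.00346 + 0.002710960145)
t = 35903 s

35903


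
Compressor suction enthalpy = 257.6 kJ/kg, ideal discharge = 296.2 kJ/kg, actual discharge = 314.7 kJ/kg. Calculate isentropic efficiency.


dh_ideal = 296.2 - 257.6 = 38.6 kJ/kg
dh_actual = 314.7 - 257.6 = 57.1 kJ/kg
eta_s = dh_ideal / dh_actual = 38.6 / 57.1
eta_s = 0.676

0.676


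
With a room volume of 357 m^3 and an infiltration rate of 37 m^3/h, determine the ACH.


ACH = flow / volume
ACH = 37 / 357
ACH = 0.104

0.104


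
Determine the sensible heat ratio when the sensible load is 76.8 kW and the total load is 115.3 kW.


SHR = Q_sensible / Q_total
SHR = 76.8 / 115.3
SHR = 0.666

0.666


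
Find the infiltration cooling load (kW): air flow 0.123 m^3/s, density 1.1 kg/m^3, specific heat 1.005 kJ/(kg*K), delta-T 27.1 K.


Q = V_dot * rho * cp * dT
Q = 0.123 * 1.1 * 1.005 * 27.1
Q = 3.685 kW

3.685


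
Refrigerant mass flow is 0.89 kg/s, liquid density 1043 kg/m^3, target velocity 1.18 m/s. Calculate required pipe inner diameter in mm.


A = m_dot / (rho * v) = 0.89 / (1043 * 1.18) = 0.0007231421746 m^2
d = sqrt(4*A/pi) * 1000
d = 30.3 mm

30.3


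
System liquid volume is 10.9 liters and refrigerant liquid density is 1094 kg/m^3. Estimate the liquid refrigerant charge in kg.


Charge = V * rho / 1000
Charge = 10.9 * 1094 / 1000
Charge = 11.92 kg

11.92


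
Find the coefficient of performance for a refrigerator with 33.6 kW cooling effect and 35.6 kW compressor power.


COP = Q_evap / W
COP = 33.6 / 35.6
COP = 0.944

0.944


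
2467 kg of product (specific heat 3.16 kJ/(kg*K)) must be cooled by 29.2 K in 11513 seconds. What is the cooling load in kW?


Q = m * cp * dT / t
Q = 2467 * 3.16 * 29.2 / 11513
Q = 19.772 kW

19.772


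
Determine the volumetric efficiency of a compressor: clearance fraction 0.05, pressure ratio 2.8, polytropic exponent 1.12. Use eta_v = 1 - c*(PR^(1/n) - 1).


PR^(1/n) = 2.8^(1/1.12) = 2.50754215
eta_v = 1 - 0.05 * (2.50754215 - 1)
eta_v = 0.9246

0.9246


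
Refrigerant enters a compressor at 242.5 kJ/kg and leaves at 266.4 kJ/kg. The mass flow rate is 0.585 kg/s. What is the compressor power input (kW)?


dh = 266.4 - 242.5 = 23.9 kJ/kg
W = m_dot * dh = 0.585 * 23.9 = 13.98 kW

13.98


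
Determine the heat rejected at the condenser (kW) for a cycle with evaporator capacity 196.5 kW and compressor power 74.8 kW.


Q_cond = Q_evap + W
Q_cond = 196.5 + 74.8
Q_cond = 271.3 kW

271.3


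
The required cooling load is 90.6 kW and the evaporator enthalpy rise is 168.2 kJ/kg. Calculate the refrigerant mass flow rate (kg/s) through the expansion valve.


m_dot = Q / dh
m_dot = 90.6 / 168.2
m_dot = 0.5386 kg/s

0.5386


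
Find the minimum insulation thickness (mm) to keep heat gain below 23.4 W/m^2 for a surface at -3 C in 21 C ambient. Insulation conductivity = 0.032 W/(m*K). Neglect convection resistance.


dT = 21 - (-3) = 24 K
thickness = k * dT / q_max * 1000
thickness = 0.032 * 24 / 23.4 * 1000
thickness = 32.8 mm

32.8


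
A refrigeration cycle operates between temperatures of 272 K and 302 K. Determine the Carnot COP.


dT = 302 - 272 = 30 K
COP_carnot = T_cold / dT = 272 / 30
COP_carnot = 9.067

9.067


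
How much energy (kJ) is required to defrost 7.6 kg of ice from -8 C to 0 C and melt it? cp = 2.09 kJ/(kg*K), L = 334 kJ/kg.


Sensible heat = cp * dT = 2.09 * 8 = 16.72 kJ/kg
Total per kg = 16.72 + 334 = 350.72 kJ/kg
Q = m * total = 7.6 * 350.72
Q = 2665.5 kJ

2665.5


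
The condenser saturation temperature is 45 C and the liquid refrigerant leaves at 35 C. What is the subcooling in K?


Subcooling = T_cond - T_liquid
Subcooling = 45 - 35
Subcooling = 10 K

10


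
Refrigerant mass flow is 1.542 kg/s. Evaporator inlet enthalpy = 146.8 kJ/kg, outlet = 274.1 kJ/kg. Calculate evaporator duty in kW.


dh = 274.1 - 146.8 = 127.3 kJ/kg
Q_evap = m_dot * dh = 1.542 * 127.3
Q_evap = 196.3 kW

196.3


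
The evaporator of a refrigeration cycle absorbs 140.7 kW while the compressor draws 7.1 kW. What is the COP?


COP = Q_evap / W
COP = 140.7 / 7.1
COP = 19.817

19.817


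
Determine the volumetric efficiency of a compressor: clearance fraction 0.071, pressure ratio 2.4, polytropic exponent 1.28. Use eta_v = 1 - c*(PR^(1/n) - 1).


PR^(1/n) = 2.4^(1/1.28) = 1.98170969
eta_v = 1 - 0.071 * (1.98170969 - 1)
eta_v = 0.9303

0.9303


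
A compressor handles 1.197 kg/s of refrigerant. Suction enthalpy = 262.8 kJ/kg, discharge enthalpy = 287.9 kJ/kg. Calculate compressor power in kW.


dh = 287.9 - 262.8 = 25.1 kJ/kg
W = m_dot * dh = 1.197 * 25.1 = 30.04 kW

30.04


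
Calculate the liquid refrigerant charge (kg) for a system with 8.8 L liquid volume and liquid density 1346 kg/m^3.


Charge = V * rho / 1000
Charge = 8.8 * 1346 / 1000
Charge = 11.84 kg

11.84


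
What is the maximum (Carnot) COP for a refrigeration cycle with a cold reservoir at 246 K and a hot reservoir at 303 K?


dT = 303 - 246 = 57 K
COP_carnot = T_cold / dT = 246 / 57
COP_carnot = 4.316

4.316


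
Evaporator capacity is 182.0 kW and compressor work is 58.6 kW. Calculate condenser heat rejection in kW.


Q_cond = Q_evap + W
Q_cond = 182.0 + 58.6
Q_cond = 240.6 kW

240.6


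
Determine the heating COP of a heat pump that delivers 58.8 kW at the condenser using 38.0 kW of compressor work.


COP_hp = Q_cond / W
COP_hp = 58.8 / 38.0
COP_hp = 1.547

1.547


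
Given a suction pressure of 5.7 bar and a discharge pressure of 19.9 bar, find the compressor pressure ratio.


PR = P_high / P_low
PR = 19.9 / 5.7
PR = 3.491

3.491


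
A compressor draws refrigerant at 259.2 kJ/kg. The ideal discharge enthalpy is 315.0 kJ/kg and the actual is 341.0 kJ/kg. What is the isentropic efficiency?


dh_ideal = 315.0 - 259.2 = 55.8 kJ/kg
dh_actual = 341.0 - 259.2 = 81.8 kJ/kg
eta_s = dh_ideal / dh_actual = 55.8 / 81.8
eta_s = 0.6822

0.6822


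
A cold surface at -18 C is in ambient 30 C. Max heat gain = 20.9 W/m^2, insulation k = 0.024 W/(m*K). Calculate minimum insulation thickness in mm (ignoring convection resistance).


dT = 30 - (-18) = 48 K
thickness = k * dT / q_max * 1000
thickness = 0.024 * 48 / 20.9 * 1000
thickness = 55.1 mm

55.1


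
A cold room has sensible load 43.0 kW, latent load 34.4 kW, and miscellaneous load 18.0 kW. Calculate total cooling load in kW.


Q_total = Q_s + Q_l + Q_misc
Q_total = 43.0 + 34.4 + 18.0
Q_total = 95.4 kW

95.4


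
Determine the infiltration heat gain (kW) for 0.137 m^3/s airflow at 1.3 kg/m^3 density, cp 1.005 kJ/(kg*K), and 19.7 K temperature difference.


Q = V_dot * rho * cp * dT
Q = 0.137 * 1.3 * 1.005 * 19.7
Q = 3.526 kW

3.526


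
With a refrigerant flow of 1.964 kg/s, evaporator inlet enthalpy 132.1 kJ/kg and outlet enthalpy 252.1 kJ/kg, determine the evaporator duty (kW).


dh = 252.1 - 132.1 = 120.0 kJ/kg
Q_evap = m_dot * dh = 1.964 * 120.0
Q_evap = 235.68 kW

235.68


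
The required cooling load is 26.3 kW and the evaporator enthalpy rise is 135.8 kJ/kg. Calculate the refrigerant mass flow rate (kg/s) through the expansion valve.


m_dot = Q / dh
m_dot = 26.3 / 135.8
m_dot = 0.1937 kg/s

0.1937


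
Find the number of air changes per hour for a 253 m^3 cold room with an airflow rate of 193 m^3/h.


ACH = flow / volume
ACH = 193 / 253
ACH = 0.763

0.763


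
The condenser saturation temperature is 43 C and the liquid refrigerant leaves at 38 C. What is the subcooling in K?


Subcooling = T_cond - T_liquid
Subcooling = 43 - 38
Subcooling = 5 K

5


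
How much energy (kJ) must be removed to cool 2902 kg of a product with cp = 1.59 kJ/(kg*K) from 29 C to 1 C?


dT = 29 - (1) = 28 K
Q = m * cp * dT = 2902 * 1.59 * 28
Q = 129197 kJ

129197


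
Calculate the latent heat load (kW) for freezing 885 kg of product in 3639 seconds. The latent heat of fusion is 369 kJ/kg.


Q_lat = m * h_fg / t
Q_lat = 885 * 369 / 3639
Q_lat = 89.74 kW

89.74


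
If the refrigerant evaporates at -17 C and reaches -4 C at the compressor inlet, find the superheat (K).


Superheat = T_suction - T_evap
Superheat = -4 - (-17)
Superheat = 13 K

13


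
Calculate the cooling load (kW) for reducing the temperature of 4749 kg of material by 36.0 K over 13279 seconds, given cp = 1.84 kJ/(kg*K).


Q = m * cp * dT / t
Q = 4749 * 1.84 * 36.0 / 13279
Q = 23.69 kW

23.69


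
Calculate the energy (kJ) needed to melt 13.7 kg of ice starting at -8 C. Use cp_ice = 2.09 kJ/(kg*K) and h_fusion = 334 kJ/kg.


Sensible heat = cp * dT = 2.09 * 8 = 16.72 kJ/kg
Total per kg = 16.72 + 334 = 350.72 kJ/kg
Q = m * total = 13.7 * 350.72
Q = 4804.9 kJ

4804.9


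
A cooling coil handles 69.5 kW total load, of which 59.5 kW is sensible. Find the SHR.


SHR = Q_sensible / Q_total
SHR = 59.5 / 69.5
SHR = 0.856

0.856


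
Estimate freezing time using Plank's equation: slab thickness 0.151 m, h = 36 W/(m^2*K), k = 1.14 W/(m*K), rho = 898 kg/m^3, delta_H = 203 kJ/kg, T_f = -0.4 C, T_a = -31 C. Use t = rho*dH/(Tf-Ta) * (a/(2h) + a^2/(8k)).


dT = -0.4 - (-31) = 30.6 K
term1 = a/(2h) = 0.151/(2*36) = 0.002097222222
term2 = a^2/(8k) = 0.151^2/(8*1.14) = 0.002500109649
t = rho*dH*1000/dT * (term1 + term2)
t = 898*203*1000/30.6 * (0.002097222222 + 0.002500109649)
t = 27388 s

27388


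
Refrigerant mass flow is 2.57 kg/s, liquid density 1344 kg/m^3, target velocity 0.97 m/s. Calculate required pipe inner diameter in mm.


A = m_dot / (rho * v) = 2.57 / (1344 * 0.97) = 0.001971342661 m^2
d = sqrt(4*A/pi) * 1000
d = 50.1 mm

50.1


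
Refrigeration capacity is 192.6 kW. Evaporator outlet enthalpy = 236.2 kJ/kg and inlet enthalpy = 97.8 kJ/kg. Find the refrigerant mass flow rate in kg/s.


dh = 236.2 - 97.8 = 138.4 kJ/kg
m_dot = Q / dh = 192.6 / 138.4 = 1.3916 kg/s

1.3916


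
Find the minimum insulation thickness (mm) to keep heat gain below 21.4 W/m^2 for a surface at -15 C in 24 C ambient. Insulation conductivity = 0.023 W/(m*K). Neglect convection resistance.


dT = 24 - (-15) = 39 K
thickness = k * dT / q_max * 1000
thickness = 0.023 * 39 / 21.4 * 1000
thickness = 41.9 mm

41.9


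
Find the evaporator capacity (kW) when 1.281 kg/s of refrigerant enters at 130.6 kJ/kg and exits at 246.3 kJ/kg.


dh = 246.3 - 130.6 = 115.7 kJ/kg
Q_evap = m_dot * dh = 1.281 * 115.7
Q_evap = 148.21 kW

148.21


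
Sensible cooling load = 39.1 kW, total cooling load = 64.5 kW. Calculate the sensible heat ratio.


SHR = Q_sensible / Q_total
SHR = 39.1 / 64.5
SHR = 0.606

0.606


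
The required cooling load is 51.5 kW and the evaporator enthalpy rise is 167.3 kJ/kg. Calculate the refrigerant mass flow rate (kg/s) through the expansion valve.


m_dot = Q / dh
m_dot = 51.5 / 167.3
m_dot = 0.3078 kg/s

0.3078


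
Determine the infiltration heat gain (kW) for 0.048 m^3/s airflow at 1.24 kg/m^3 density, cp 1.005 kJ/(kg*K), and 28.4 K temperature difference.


Q = V_dot * rho * cp * dT
Q = 0.048 * 1.24 * 1.005 * 28.4
Q = 1.699 kW

1.699


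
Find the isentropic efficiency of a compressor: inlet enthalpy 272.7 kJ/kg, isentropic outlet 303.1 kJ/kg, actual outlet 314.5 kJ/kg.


dh_ideal = 303.1 - 272.7 = 30.4 kJ/kg
dh_actual = 314.5 - 272.7 = 41.8 kJ/kg
eta_s = dh_ideal / dh_actual = 30.4 / 41.8
eta_s = 0.7273

0.7273


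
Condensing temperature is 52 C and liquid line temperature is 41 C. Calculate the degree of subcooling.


Subcooling = T_cond - T_liquid
Subcooling = 52 - 41
Subcooling = 11 K

11


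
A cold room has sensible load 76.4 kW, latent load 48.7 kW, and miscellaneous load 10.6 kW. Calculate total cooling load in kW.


Q_total = Q_s + Q_l + Q_misc
Q_total = 76.4 + 48.7 + 10.6
Q_total = 135.7 kW

135.7


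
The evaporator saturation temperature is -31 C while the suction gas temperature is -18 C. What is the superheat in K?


Superheat = T_suction - T_evap
Superheat = -18 - (-31)
Superheat = 13 K

13


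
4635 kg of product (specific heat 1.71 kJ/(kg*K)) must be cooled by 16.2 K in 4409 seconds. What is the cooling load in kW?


Q = m * cp * dT / t
Q = 4635 * 1.71 * 16.2 / 4409
Q = 29.122 kW

29.122


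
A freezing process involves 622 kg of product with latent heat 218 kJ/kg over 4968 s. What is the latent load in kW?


Q_lat = m * h_fg / t
Q_lat = 622 * 218 / 4968
Q_lat = 27.29 kW

27.29


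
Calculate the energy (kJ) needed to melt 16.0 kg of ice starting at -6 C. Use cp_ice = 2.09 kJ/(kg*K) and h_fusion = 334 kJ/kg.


Sensible heat = cp * dT = 2.09 * 6 = 12.54 kJ/kg
Total per kg = 12.54 + 334 = 346.54 kJ/kg
Q = m * total = 16.0 * 346.54
Q = 5544.6 kJ

5544.6


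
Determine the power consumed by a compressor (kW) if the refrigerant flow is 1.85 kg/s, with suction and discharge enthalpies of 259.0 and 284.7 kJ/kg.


dh = 284.7 - 259.0 = 25.7 kJ/kg
W = m_dot * dh = 1.85 * 25.7 = 47.55 kW

47.55


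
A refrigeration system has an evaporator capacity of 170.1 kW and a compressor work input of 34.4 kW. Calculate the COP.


COP = Q_evap / W
COP = 170.1 / 34.4
COP = 4.945

4.945


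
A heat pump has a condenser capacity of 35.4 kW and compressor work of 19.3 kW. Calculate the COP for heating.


COP_hp = Q_cond / W
COP_hp = 35.4 / 19.3
COP_hp = 1.834

1.834


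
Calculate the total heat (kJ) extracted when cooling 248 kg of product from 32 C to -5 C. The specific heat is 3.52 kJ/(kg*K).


dT = 32 - (-5) = 37 K
Q = m * cp * dT = 248 * 3.52 * 37
Q = 32300 kJ

32300


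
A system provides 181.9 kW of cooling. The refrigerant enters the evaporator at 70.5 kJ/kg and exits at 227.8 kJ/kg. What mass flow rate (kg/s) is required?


dh = 227.8 - 70.5 = 157.3 kJ/kg
m_dot = Q / dh = 181.9 / 157.3 = 1.1564 kg/s

1.1564


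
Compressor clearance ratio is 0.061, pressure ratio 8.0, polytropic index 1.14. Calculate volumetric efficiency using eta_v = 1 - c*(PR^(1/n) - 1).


PR^(1/n) = 8.0^(1/1.14) = 6.19703857
eta_v = 1 - 0.061 * (6.19703857 - 1)
eta_v = 0.683

0.683


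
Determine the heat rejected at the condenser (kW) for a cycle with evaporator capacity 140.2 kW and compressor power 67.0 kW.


Q_cond = Q_evap + W
Q_cond = 140.2 + 67.0
Q_cond = 207.2 kW

207.2


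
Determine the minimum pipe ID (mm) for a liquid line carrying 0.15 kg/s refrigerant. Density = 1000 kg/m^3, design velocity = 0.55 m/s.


A = m_dot / (rho * v) = 0.15 / (1000 * 0.55) = 0.0002727272727 m^2
d = sqrt(4*A/pi) * 1000
d = 18.6 mm

18.6


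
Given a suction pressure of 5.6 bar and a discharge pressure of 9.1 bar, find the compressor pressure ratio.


PR = P_high / P_low
PR = 9.1 / 5.6
PR = 1.625

1.625


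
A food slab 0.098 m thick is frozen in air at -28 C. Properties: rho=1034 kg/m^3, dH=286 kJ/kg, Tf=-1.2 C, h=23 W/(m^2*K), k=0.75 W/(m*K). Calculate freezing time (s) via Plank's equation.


dT = -1.2 - (-28) = 26.8 K
term1 = a/(2h) = 0.098/(2*23) = 0.002130434783
term2 = a^2/(8k) = 0.098^2/(8*0.75) = 0.001600666667
t = rho*dH*1000/dT * (term1 + term2)
t = 1034*286*1000/26.8 * (0.002130434783 + 0.001600666667)
t = 41171 s

41171


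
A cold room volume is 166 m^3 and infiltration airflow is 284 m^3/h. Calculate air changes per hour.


ACH = flow / volume
ACH = 284 / 166
ACH = 1.711

1.711


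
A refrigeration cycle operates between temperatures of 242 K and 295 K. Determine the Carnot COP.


dT = 295 - 242 = 53 K
COP_carnot = T_cold / dT = 242 / 53
COP_carnot = 4.566

4.566


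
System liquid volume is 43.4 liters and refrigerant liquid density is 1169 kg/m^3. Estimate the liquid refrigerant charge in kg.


Charge = V * rho / 1000
Charge = 43.4 * 1169 / 1000
Charge = 50.73 kg

50.73


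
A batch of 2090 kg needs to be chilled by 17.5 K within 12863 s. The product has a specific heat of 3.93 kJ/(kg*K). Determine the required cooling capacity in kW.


Q = m * cp * dT / t
Q = 2090 * 3.93 * 17.5 / 12863
Q = 11.175 kW

11.175


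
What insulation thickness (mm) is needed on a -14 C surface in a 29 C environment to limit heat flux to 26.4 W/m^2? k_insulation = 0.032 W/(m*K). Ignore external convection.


dT = 29 - (-14) = 43 K
thickness = k * dT / q_max * 1000
thickness = 0.032 * 43 / 26.4 * 1000
thickness = 52.1 mm

52.1


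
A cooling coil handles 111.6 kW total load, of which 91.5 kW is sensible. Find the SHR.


SHR = Q_sensible / Q_total
SHR = 91.5 / 111.6
SHR = 0.82

0.82


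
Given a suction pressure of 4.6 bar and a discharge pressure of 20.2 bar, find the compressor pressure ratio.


PR = P_high / P_low
PR = 20.2 / 4.6
PR = 4.391

4.391


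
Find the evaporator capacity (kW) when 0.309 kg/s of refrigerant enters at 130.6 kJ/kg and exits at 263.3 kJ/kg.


dh = 263.3 - 130.6 = 132.7 kJ/kg
Q_evap = m_dot * dh = 0.309 * 132.7
Q_evap = 41.0 kW

41.0


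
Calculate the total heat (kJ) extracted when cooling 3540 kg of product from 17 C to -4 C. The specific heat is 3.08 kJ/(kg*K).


dT = 17 - (-4) = 21 K
Q = m * cp * dT = 3540 * 3.08 * 21
Q = 228967 kJ

228967


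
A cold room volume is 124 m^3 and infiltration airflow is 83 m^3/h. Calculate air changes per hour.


ACH = flow / volume
ACH = 83 / 124
ACH = 0.669

0.669


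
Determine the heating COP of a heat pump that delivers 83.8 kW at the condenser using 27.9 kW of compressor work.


COP_hp = Q_cond / W
COP_hp = 83.8 / 27.9
COP_hp = 3.004

3.004


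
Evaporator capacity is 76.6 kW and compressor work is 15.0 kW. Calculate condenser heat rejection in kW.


Q_cond = Q_evap + W
Q_cond = 76.6 + 15.0
Q_cond = 91.6 kW

91.6


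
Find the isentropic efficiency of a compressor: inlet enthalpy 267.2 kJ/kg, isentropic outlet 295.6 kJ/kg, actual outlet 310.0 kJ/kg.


dh_ideal = 295.6 - 267.2 = 28.4 kJ/kg
dh_actual = 310.0 - 267.2 = 42.8 kJ/kg
eta_s = dh_ideal / dh_actual = 28.4 / 42.8
eta_s = 0.6636

0.6636


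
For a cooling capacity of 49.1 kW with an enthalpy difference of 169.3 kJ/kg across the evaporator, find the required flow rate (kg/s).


m_dot = Q / dh
m_dot = 49.1 / 169.3
m_dot = 0.29 kg/s

0.29


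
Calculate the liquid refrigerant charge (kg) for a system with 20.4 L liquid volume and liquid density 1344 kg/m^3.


Charge = V * rho / 1000
Charge = 20.4 * 1344 / 1000
Charge = 27.42 kg

27.42


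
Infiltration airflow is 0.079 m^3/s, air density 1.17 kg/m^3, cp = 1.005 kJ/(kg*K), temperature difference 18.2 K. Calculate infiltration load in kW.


Q = V_dot * rho * cp * dT
Q = 0.079 * 1.17 * 1.005 * 18.2
Q = 1.691 kW

1.691


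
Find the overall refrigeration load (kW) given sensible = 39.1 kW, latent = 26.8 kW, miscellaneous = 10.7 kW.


Q_total = Q_s + Q_l + Q_misc
Q_total = 39.1 + 26.8 + 10.7
Q_total = 76.6 kW

76.6


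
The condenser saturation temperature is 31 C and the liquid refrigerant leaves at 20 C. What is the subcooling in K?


Subcooling = T_cond - T_liquid
Subcooling = 31 - 20
Subcooling = 11 K

11


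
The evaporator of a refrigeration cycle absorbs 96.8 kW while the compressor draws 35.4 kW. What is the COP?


COP = Q_evap / W
COP = 96.8 / 35.4
COP = 2.734

2.734


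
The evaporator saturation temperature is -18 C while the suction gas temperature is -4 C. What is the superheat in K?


Superheat = T_suction - T_evap
Superheat = -4 - (-18)
Superheat = 14 K

14


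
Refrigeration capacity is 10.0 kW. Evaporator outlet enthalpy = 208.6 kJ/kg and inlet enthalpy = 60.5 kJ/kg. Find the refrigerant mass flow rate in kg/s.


dh = 208.6 - 60.5 = 148.1 kJ/kg
m_dot = Q / dh = 10.0 / 148.1 = 0.0675 kg/s

0.0675


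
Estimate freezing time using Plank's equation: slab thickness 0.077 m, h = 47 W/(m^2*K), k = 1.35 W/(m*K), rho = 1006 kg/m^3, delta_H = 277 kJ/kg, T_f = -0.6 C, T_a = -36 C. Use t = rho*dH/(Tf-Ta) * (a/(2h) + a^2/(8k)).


dT = -0.6 - (-36) = 35.4 K
term1 = a/(2h) = 0.077/(2*47) = 0.0008191489362
term2 = a^2/(8k) = 0.077^2/(8*1.35) = 0.0005489814815
t = rho*dH*1000/dT * (term1 + term2)
t = 1006*277*1000/35.4 * (0.0008191489362 + 0.0005489814815)
t = 10770 s

10770


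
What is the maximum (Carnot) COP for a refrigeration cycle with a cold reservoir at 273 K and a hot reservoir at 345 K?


dT = 345 - 273 = 72 K
COP_carnot = T_cold / dT = 273 / 72
COP_carnot = 3.792

3.792


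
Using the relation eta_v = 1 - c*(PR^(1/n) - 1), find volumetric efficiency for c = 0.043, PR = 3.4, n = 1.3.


PR^(1/n) = 3.4^(1/1.3) = 2.56348002
eta_v = 1 - 0.043 * (2.56348002 - 1)
eta_v = 0.9328

0.9328


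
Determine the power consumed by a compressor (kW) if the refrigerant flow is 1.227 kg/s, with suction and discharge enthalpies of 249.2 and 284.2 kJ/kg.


dh = 284.2 - 249.2 = 35.0 kJ/kg
W = m_dot * dh = 1.227 * 35.0 = 42.95 kW

42.95


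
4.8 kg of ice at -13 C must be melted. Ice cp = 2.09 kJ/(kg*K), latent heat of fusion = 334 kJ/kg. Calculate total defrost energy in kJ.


Sensible heat = cp * dT = 2.09 * 13 = 27.17 kJ/kg
Total per kg = 27.17 + 334 = 361.17 kJ/kg
Q = m * total = 4.8 * 361.17
Q = 1733.6 kJ

1733.6


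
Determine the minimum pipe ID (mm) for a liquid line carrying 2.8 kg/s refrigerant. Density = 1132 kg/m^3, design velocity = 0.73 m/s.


A = m_dot / (rho * v) = 2.8 / (1132 * 0.73) = 0.003388353744 m^2
d = sqrt(4*A/pi) * 1000
d = 65.7 mm

65.7


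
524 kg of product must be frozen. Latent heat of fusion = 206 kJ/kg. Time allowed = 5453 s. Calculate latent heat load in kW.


Q_lat = m * h_fg / t
Q_lat = 524 * 206 / 5453
Q_lat = 19.8 kW

19.8


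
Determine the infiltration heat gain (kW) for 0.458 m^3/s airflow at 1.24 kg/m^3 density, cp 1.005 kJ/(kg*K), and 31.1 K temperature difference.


Q = V_dot * rho * cp * dT
Q = 0.458 * 1.24 * 1.005 * 31.1
Q = 17.751 kW

17.751


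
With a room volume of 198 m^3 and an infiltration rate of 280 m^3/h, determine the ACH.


ACH = flow / volume
ACH = 280 / 198
ACH = 1.414

1.414


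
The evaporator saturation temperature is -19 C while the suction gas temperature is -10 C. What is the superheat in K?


Superheat = T_suction - T_evap
Superheat = -10 - (-19)
Superheat = 9 K

9


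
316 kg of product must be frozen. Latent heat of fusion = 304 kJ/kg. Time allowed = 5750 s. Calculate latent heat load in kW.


Q_lat = m * h_fg / t
Q_lat = 316 * 304 / 5750
Q_lat = 16.71 kW

16.71


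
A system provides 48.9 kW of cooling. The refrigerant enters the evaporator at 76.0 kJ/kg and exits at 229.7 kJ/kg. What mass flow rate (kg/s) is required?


dh = 229.7 - 76.0 = 153.7 kJ/kg
m_dot = Q / dh = 48.9 / 153.7 = 0.3182 kg/s

0.3182


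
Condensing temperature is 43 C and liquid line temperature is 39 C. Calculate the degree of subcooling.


Subcooling = T_cond - T_liquid
Subcooling = 43 - 39
Subcooling = 4 K

4


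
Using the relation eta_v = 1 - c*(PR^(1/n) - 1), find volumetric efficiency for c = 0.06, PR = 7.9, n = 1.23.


PR^(1/n) = 7.9^(1/1.23) = 5.36757502
eta_v = 1 - 0.06 * (5.36757502 - 1)
eta_v = 0.7379

0.7379


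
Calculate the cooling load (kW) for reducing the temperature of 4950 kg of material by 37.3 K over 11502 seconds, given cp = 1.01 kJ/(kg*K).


Q = m * cp * dT / t
Q = 4950 * 1.01 * 37.3 / 11502
Q = 16.213 kW

16.213


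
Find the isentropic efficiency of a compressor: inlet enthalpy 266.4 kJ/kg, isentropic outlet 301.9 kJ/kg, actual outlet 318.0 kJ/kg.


dh_ideal = 301.9 - 266.4 = 35.5 kJ/kg
dh_actual = 318.0 - 266.4 = 51.6 kJ/kg
eta_s = dh_ideal / dh_actual = 35.5 / 51.6
eta_s = 0.688

0.688


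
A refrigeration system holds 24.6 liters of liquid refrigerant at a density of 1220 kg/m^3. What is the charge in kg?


Charge = V * rho / 1000
Charge = 24.6 * 1220 / 1000
Charge = 30.01 kg

30.01


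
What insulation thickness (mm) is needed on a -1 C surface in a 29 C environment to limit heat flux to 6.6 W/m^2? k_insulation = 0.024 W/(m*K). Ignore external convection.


dT = 29 - (-1) = 30 K
thickness = k * dT / q_max * 1000
thickness = 0.024 * 30 / 6.6 * 1000
thickness = 109.1 mm

109.1


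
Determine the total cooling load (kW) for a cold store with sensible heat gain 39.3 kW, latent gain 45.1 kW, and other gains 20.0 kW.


Q_total = Q_s + Q_l + Q_misc
Q_total = 39.3 + 45.1 + 20.0
Q_total = 104.4 kW

104.4


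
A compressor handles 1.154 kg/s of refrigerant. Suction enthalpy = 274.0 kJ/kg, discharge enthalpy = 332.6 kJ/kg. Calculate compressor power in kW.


dh = 332.6 - 274.0 = 58.6 kJ/kg
W = m_dot * dh = 1.154 * 58.6 = 67.62 kW

67.62


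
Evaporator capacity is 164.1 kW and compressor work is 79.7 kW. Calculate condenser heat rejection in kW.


Q_cond = Q_evap + W
Q_cond = 164.1 + 79.7
Q_cond = 243.8 kW

243.8


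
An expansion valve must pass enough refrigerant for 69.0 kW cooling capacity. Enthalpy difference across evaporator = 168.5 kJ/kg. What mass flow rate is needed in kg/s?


m_dot = Q / dh
m_dot = 69.0 / 168.5
m_dot = 0.4095 kg/s

0.4095


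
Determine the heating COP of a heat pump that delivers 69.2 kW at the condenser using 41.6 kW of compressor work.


COP_hp = Q_cond / W
COP_hp = 69.2 / 41.6
COP_hp = 1.663

1.663


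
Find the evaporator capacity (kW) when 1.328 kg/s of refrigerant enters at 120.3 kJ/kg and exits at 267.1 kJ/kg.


dh = 267.1 - 120.3 = 146.8 kJ/kg
Q_evap = m_dot * dh = 1.328 * 146.8
Q_evap = 194.95 kW

194.95


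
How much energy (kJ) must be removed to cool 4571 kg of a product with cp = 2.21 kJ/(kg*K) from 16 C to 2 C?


dT = 16 - (2) = 14 K
Q = m * cp * dT = 4571 * 2.21 * 14
Q = 141427 kJ

141427


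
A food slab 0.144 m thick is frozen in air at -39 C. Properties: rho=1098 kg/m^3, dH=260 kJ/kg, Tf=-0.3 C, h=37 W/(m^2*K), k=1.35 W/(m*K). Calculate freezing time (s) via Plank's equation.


dT = -0.3 - (-39) = 38.7 K
term1 = a/(2h) = 0.144/(2*37) = 0.001945945946
term2 = a^2/(8k) = 0.144^2/(8*1.35) = 0.00192
t = rho*dH*1000/dT * (term1 + term2)
t = 1098*260*1000/38.7 * (0.001945945946 + 0.00192)
t = 28518 s

28518


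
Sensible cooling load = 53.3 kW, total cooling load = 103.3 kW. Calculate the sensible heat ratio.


SHR = Q_sensible / Q_total
SHR = 53.3 / 103.3
SHR = 0.516

0.516


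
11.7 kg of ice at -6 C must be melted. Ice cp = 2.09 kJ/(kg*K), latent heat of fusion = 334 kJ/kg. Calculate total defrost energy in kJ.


Sensible heat = cp * dT = 2.09 * 6 = 12.54 kJ/kg
Total per kg = 12.54 + 334 = 346.54 kJ/kg
Q = m * total = 11.7 * 346.54
Q = 4054.5 kJ

4054.5


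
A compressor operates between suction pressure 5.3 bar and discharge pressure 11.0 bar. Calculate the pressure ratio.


PR = P_high / P_low
PR = 11.0 / 5.3
PR = 2.075

2.075


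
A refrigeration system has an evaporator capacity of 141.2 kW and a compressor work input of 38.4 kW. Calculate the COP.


COP = Q_evap / W
COP = 141.2 / 38.4
COP = 3.677

3.677


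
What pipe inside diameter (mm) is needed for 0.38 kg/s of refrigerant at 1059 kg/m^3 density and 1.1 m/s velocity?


A = m_dot / (rho * v) = 0.38 / (1059 * 1.1) = 0.0003262082582 m^2
d = sqrt(4*A/pi) * 1000
d = 20.4 mm

20.4


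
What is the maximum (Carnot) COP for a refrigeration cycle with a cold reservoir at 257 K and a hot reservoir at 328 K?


dT = 328 - 257 = 71 K
COP_carnot = T_cold / dT = 257 / 71
COP_carnot = 3.62

3.62


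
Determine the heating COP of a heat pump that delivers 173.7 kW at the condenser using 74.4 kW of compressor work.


COP_hp = Q_cond / W
COP_hp = 173.7 / 74.4
COP_hp = 2.335

2.335


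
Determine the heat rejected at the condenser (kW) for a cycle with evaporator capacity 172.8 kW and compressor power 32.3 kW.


Q_cond = Q_evap + W
Q_cond = 172.8 + 32.3
Q_cond = 205.1 kW

205.1


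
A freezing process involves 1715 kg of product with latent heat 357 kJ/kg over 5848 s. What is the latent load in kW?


Q_lat = m * h_fg / t
Q_lat = 1715 * 357 / 5848
Q_lat = 104.69 kW

104.69


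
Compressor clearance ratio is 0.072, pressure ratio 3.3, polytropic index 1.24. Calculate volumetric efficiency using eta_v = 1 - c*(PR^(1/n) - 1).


PR^(1/n) = 3.3^(1/1.24) = 2.61912607
eta_v = 1 - 0.072 * (2.61912607 - 1)
eta_v = 0.8834

0.8834


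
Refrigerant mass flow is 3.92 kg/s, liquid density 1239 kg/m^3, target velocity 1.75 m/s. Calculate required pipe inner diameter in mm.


A = m_dot / (rho * v) = 3.92 / (1239 * 1.75) = 0.001807909605 m^2
d = sqrt(4*A/pi) * 1000
d = 48.0 mm

48.0


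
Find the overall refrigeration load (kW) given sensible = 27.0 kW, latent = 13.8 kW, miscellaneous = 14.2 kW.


Q_total = Q_s + Q_l + Q_misc
Q_total = 27.0 + 13.8 + 14.2
Q_total = 55.0 kW

55.0


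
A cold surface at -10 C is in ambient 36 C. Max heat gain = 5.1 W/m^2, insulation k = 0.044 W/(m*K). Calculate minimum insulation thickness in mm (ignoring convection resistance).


dT = 36 - (-10) = 46 K
thickness = k * dT / q_max * 1000
thickness = 0.044 * 46 / 5.1 * 1000
thickness = 396.9 mm

396.9


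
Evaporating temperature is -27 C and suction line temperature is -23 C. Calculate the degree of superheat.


Superheat = T_suction - T_evap
Superheat = -23 - (-27)
Superheat = 4 K

4


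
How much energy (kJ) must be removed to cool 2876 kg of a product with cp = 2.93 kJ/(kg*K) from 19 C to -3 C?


dT = 19 - (-3) = 22 K
Q = m * cp * dT = 2876 * 2.93 * 22
Q = 185387 kJ

185387


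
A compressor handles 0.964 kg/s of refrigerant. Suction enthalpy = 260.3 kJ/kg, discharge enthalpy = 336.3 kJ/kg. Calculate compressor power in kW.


dh = 336.3 - 260.3 = 76.0 kJ/kg
W = m_dot * dh = 0.964 * 76.0 = 73.26 kW

73.26


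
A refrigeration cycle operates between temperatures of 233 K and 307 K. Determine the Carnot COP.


dT = 307 - 233 = 74 K
COP_carnot = T_cold / dT = 233 / 74
COP_carnot = 3.149

3.149


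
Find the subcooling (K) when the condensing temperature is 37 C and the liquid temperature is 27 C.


Subcooling = T_cond - T_liquid
Subcooling = 37 - 27
Subcooling = 10 K

10


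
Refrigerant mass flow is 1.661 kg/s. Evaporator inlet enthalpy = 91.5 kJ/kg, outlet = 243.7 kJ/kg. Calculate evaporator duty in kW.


dh = 243.7 - 91.5 = 152.2 kJ/kg
Q_evap = m_dot * dh = 1.661 * 152.2
Q_evap = 252.8 kW

252.8


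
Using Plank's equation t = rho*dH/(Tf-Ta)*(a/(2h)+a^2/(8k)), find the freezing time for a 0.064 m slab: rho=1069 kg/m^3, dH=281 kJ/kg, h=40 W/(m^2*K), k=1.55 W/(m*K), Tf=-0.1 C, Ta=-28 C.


dT = -0.1 - (-28) = 27.9 K
term1 = a/(2h) = 0.064/(2*40) = 0.0008
term2 = a^2/(8k) = 0.064^2/(8*1.55) = 0.0003303225806
t = rho*dH*1000/dT * (term1 + term2)
t = 1069*281*1000/27.9 * (0.0008 + 0.0003303225806)
t = 12170 s

12170
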